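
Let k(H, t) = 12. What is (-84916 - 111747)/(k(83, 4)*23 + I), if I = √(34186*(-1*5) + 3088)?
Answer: -27139494/122009 + 196663*I*√167842/244018 ≈ -222.44 + 330.18*I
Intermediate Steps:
I = I*√167842 (I = √(34186*(-5) + 3088) = √(-170930 + 3088) = √(-167842) = I*√167842 ≈ 409.69*I)
(-84916 - 111747)/(k(83, 4)*23 + I) = (-84916 - 111747)/(12*23 + I*√167842) = -196663/(276 + I*√167842)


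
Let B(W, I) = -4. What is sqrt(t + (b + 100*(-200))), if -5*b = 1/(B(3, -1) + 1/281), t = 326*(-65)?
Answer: I*sqrt(1298646009935)/5615 ≈ 202.95*I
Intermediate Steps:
t = -21190
b = 281/5615 (b = -1/(5*(-4 + 1/281)) = -1/(5*(-1123/281)) = -1/5*(-281/1123) = 281/5615 ≈ 0.050045)
sqrt(t + (b + 100*(-200))) = sqrt(-21190 + (281/5615 + 100*(-200))) = sqrt(-21190 + (281/5615 - 20000)) = sqrt(-21190 - 112299719/5615) = sqrt(-231281569/5615) = I*sqrt(1298646009935)/5615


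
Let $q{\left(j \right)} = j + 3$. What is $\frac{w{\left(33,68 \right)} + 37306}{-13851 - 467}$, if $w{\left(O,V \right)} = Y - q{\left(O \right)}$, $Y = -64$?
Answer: $- \frac{18603}{7159} \approx -2.5985$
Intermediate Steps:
$q{\left(j \right)} = 3 + j$
$w{\left(O,V \right)} = -67 - O$ ($w{\left(O,V \right)} = -64 - \left(3 + O\right) = -67 - O$)
$\frac{w{\left(33,68 \right)} + 37306}{-13851 - 467} = \frac{\left(-67 - 33\right) + 37306}{-13851 - 467} = \frac{\left(-67 - 33\right) + 37306}{-14318} = \left(-100 + 37306\right) \left(- \frac{1}{14318}\right) = 37206 \left(- \frac{1}{14318}\right) = - \frac{18603}{7159}$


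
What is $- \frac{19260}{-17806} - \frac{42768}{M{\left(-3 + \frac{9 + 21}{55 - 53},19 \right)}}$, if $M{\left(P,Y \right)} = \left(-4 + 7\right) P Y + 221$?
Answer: $- \frac{372048354}{8057215} \approx -46.176$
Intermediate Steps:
$M{\left(P,Y \right)} = 221 + 3 P Y$ ($M{\left(P,Y \right)} = 3 P Y + 221 = 221 + 3 P Y$)
$- \frac{19260}{-17806} - \frac{42768}{M{\left(-3 + \frac{9 + 21}{55 - 53},19 \right)}} = - \frac{19260}{-17806} - \frac{42768}{221 + 3 \left(-3 + \frac{9 + 21}{55 - 53}\right) 19} = \left(-19260\right) \left(- \frac{1}{17806}\right) - \frac{42768}{221 + 3 \left(-3 + \frac{30}{2}\right) 19} = \frac{9630}{8903} - \frac{42768}{221 + 3 \left(-3 + 30 \cdot \frac{1}{2}\right) 19} = \frac{9630}{8903} - \frac{42768}{221 + 3 \left(-3 + 15\right) 19} = \frac{9630}{8903} - \frac{42768}{221 + 3 \cdot 12 \cdot 19} = \frac{9630}{8903} - \frac{42768}{221 + 684} = \frac{9630}{8903} - \frac{42768}{905} = - \frac{372048354}{8057215}$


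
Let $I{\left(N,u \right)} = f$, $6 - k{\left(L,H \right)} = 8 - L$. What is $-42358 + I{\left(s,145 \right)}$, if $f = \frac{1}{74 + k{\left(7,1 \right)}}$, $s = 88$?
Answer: $- \frac{3346281}{79} \approx -42358.0$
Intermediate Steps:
$k{\left(L,H \right)} = -2 + L$ ($k{\left(L,H \right)} = 6 - \left(8 - L\right) = 6 + \left(-8 + L\right) = -2 + L$)
$f = \frac{1}{79}$ ($f = \frac{1}{74 + \left(-2 + 7\right)} = \frac{1}{74 + 5} = \frac{1}{79} \approx 0.012658$)
$I{\left(N,u \right)} = \frac{1}{79}$
$-42358 + I{\left(s,145 \right)} = -42358 + \frac{1}{79} = - \frac{3346281}{79}$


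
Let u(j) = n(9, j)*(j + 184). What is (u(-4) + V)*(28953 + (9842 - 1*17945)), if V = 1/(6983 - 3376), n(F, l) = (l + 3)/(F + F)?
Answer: -752038650/3607 ≈ -2.0849e+5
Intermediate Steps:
n(F, l) = (3 + l)/(2*F) (n(F, l) = (3 + l)/((2*F)) = (3 + l)*(1/(2*F)) = (3 + l)/(2*F))
u(j) = (184 + j)*(⅙ + j/18) (u(j) = ((½)*(3 + j)/9)*(j + 184) = ((½)*(⅑)*(3 + j))*(184 + j) = (⅙ + j/18)*(184 + j) = (184 + j)*(⅙ + j/18))
V = 1/3607 ≈ 0.00027724
(u(-4) + V)*(28953 + (9842 - 1*17945)) = ((3 - 4)*(184 - 4)/18 + 1/3607)*(28953 + (9842 - 1*17945)) = ((1/18)*(-1)*180 + 1/3607)*(28953 + (9842 - 17945)) = (-10 + 1/3607)*(28953 - 8103) = -36069/3607*20850 = -752038650/3607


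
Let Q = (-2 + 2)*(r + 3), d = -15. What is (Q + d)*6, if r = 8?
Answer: -90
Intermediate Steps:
Q = 0 (Q = (-2 + 2)*(8 + 3) = 0*11 = 0)
(Q + d)*6 = (0 - 15)*6 = -15*6 = -90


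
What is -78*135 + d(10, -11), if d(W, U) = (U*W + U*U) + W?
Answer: -10509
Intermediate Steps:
d(W, U) = W + U**2 + U*W (d(W, U) = (U*W + U**2) + W = (U**2 + U*W) + W = W + U**2 + U*W)
-78*135 + d(10, -11) = -78*135 + (10 + (-11)**2 - 11*10) = -10530 + (10 + 121 - 110) = -10530 + 21 = -10509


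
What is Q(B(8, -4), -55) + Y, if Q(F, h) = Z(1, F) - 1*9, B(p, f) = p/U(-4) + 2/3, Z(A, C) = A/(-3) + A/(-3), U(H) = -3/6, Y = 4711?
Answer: 14104/3 ≈ 4701.3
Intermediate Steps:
U(H) = -½ (U(H) = -3*⅙ = -½)
Z(A, C) = -2*A/3 (Z(A, C) = A*(-⅓) + A*(-⅓) = -A/3 - A/3 = -2*A/3)
B(p, f) = ⅔ - 2*p (B(p, f) = p/(-½) + 2/3 = p*(-2) + 2*(⅓) = -2*p + ⅔ = ⅔ - 2*p)
Q(F, h) = -29/3 (Q(F, h) = -⅔*1 - 1*9 = -⅔ - 9 = -29/3)
Q(B(8, -4), -55) + Y = -29/3 + 4711 = 14104/3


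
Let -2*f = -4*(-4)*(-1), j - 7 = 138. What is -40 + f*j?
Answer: 1120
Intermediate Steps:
j = 145 (j = 7 + 138 = 145)
f = 8 (f = -(-4*(-4))*(-1)/2 = -8*(-1) = -½*(-16) = 8)
-40 + f*j = -40 + 8*145 = -40 + 1160 = 1120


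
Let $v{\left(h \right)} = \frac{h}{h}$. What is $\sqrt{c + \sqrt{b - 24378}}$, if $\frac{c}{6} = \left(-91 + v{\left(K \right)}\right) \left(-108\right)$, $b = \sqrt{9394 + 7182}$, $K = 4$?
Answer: $\sqrt{58320 + i \sqrt{2} \sqrt{12189 - 4 \sqrt{259}}} \approx 241.5 + 0.3224 i$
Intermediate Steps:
$b = 8 \sqrt{259}$ ($b = \sqrt{16576} = 8 \sqrt{259} \approx 128.75$)
$v{\left(h \right)} = 1$
$c = 58320$ ($c = 6 \left(-91 + 1\right) \left(-108\right) = 6 \left(\left(-90\right) \left(-108\right)\right) = 6 \cdot 9720 = 58320$)
$\sqrt{c + \sqrt{b - 24378}} = \sqrt{58320 + \sqrt{8 \sqrt{259} - 24378}} = \sqrt{58320 + \sqrt{-24378 + 8 \sqrt{259}}}$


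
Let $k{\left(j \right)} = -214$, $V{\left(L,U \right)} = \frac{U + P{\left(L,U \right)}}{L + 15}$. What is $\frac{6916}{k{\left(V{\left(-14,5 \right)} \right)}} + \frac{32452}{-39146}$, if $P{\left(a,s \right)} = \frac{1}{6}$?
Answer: $- \frac{69419616}{2094311} \approx -33.147$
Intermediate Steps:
$P{\left(a,s \right)} = \frac{1}{6}$
$V{\left(L,U \right)} = \frac{\frac{1}{6} + U}{15 + L}$ ($V{\left(L,U \right)} = \frac{U + \frac{1}{6}}{L + 15} = \frac{\frac{1}{6} + U}{15 + L}$)
$\frac{6916}{k{\left(V{\left(-14,5 \right)} \right)}} + \frac{32452}{-39146} = \frac{6916}{-214} + \frac{32452}{-39146} = 6916 \left(- \frac{1}{214}\right) + 32452 \left(- \frac{1}{39146}\right) = - \frac{3458}{107} - \frac{16226}{19573} = - \frac{69419616}{2094311}$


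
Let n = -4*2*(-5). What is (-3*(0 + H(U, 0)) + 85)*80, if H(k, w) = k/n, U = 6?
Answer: 6764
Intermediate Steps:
n = 40 (n = -8*(-5) = 40)
H(k, w) = k/40
(-3*(0 + H(U, 0)) + 85)*80 = (-3*(0 + (1/40)*6) + 85)*80 = (-3*(0 + 3/20) + 85)*80 = (-3*3/20 + 85)*80 = (-9/20 + 85)*80 = (1691/20)*80 = 6764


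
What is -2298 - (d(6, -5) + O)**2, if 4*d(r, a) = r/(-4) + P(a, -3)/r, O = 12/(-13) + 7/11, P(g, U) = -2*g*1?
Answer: -27067985233/11778624 ≈ -2298.1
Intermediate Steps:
P(g, U) = -2*g
O = -41/143 (O = 12*(-1/13) + 7*(1/11) = -12/13 + 7/11 = -41/143 ≈ -0.28671)
d(r, a) = -r/16 - a/(2*r) (d(r, a) = (r/(-4) + (-2*a)/r)/4 = (r*(-1/4) - 2*a/r)/4 = (-r/4 - 2*a/r)/4 = -r/16 - a/(2*r))
-2298 - (d(6, -5) + O)**2 = -2298 - ((-1/16*6 - 1/2*(-5)/6) - 41/143)**2 = -2298 - ((-3/8 - 1/2*(-5)*1/6) - 41/143)**2 = -2298 - ((-3/8 + 5/12) - 41/143)**2 = -2298 - (1/24 - 41/143)**2 = -2298 - (-841/3432)**2 = -2298 - 1*707281/11778624 = -2298 - 707281/11778624 = -27067985233/11778624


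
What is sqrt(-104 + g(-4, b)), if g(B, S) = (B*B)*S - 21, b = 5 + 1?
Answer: I*sqrt(29) ≈ 5.3852*I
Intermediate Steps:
b = 6
g(B, S) = -21 + S*B**2 (g(B, S) = B**2*S - 21 = S*B**2 - 21 = -21 + S*B**2)
sqrt(-104 + g(-4, b)) = sqrt(-104 + (-21 + 6*(-4)**2)) = sqrt(-104 + (-21 + 6*16)) = sqrt(-104 + (-21 + 96)) = sqrt(-104 + 75) = sqrt(-29) = I*sqrt(29)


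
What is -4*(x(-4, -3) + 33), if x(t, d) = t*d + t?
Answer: -164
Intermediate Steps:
x(t, d) = t + d*t (x(t, d) = d*t + t = t + d*t)
-4*(x(-4, -3) + 33) = -4*(-4*(1 - 3) + 33) = -4*(-4*(-2) + 33) = -4*(8 + 33) = -4*41 = -164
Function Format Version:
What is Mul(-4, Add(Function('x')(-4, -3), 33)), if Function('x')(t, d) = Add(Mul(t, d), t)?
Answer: -164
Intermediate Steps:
Function('x')(t, d) = Add(t, Mul(d, t)) (Function('x')(t, d) = Add(Mul(d, t), t) = Add(t, Mul(d, t)))
Mul(-4, Add(Function('x')(-4, -3), 33)) = Mul(-4, Add(Mul(-4, Add(1, -3)), 33)) = Mul(-4, Add(Mul(-4, -2), 33)) = Mul(-4, Add(8, 33)) = Mul(-4, 41) = -164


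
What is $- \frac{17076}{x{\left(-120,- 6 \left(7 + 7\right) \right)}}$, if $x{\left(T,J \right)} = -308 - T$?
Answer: $\frac{4269}{47} \approx 90.83$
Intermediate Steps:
$- \frac{17076}{x{\left(-120,- 6 \left(7 + 7\right) \right)}} = - \frac{17076}{-308 - -120} = - \frac{17076}{-308 + 120} = - \frac{17076}{-188} = \left(-17076\right) \left(- \frac{1}{188}\right) = \frac{4269}{47}$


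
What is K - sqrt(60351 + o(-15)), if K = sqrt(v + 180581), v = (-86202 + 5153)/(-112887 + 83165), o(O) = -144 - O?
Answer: -sqrt(60222) + sqrt(159527173880382)/29722 ≈ 179.55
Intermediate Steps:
v = 81049/29722 (v = -81049/(-29722) = -81049*(-1/29722) = 81049/29722 ≈ 2.7269)
K = sqrt(159527173880382)/29722 (K = sqrt(81049/29722 + 180581) = sqrt(5367309531/29722) = sqrt(159527173880382)/29722 ≈ 424.95)
K - sqrt(60351 + o(-15)) = sqrt(159527173880382)/29722 - sqrt(60351 + (-144 - 1*(-15))) = sqrt(159527173880382)/29722 - sqrt(60351 + (-144 + 15)) = sqrt(159527173880382)/29722 - sqrt(60351 - 129) = sqrt(159527173880382)/29722 - sqrt(60222) = -sqrt(60222) + sqrt(159527173880382)/29722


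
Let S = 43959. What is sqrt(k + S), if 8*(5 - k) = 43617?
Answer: sqrt(616190)/4 ≈ 196.24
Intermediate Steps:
k = -43577/8 (k = 5 - 1/8*43617 = 5 - 43617/8 = -43577/8 ≈ -5447.1)
sqrt(k + S) = sqrt(-43577/8 + 43959) = sqrt(308095/8) = sqrt(616190)/4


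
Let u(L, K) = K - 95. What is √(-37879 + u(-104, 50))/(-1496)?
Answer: -I*√9481/748 ≈ -0.13017*I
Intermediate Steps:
u(L, K) = -95 + K
√(-37879 + u(-104, 50))/(-1496) = √(-37879 + (-95 + 50))/(-1496) = √(-37879 - 45)*(-1/1496) = √(-37924)*(-1/1496) = (2*I*√9481)*(-1/1496) = -I*√9481/748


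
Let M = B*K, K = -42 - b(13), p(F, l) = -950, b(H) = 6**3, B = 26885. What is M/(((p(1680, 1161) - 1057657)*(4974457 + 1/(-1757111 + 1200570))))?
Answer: 643392005755/488457020678757042 ≈ 1.3172e-6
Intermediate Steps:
b(H) = 216
K = -258 (K = -42 - 1*216 = -42 - 216 = -258)
M = -6936330 (M = 26885*(-258) = -6936330)
M/(((p(1680, 1161) - 1057657)*(4974457 + 1/(-1757111 + 1200570)))) = -6936330*1/((-950 - 1057657)*(4974457 + 1/(-1757111 + 1200570))) = -6936330*(-1/(1058607*(4974457 + 1/(-556541)))) = -6936330*(-1/(1058607*(4974457 - 1/556541))) = -6936330/((-1058607*2768489273236/556541)) = -6936330/(-2930742124072542252/556541) = -6936330*(-556541/2930742124072542252) = 643392005755/488457020678757042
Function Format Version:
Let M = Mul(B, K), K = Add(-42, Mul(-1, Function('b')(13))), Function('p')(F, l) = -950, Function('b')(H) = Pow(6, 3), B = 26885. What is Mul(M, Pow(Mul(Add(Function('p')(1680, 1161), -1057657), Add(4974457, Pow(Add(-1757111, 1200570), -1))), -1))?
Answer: Rational(643392005755, 488457020678757042) ≈ 1.3172e-6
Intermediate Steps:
Function('b')(H) = 216
K = -258 (K = Add(-42, Mul(-1, 216)) = Add(-42, -216) = -258)
M = -6936330 (M = Mul(26885, -258) = -6936330)
Mul(M, Pow(Mul(Add(Function('p')(1680, 1161), -1057657), Add(4974457, Pow(Add(-1757111, 1200570), -1))), -1)) = Mul(-6936330, Pow(Mul(Add(-950, -1057657), Add(4974457, Pow(Add(-1757111, 1200570), -1))), -1)) = Mul(-6936330, Pow(Mul(-1058607, Add(4974457, Pow(-556541, -1))), -1)) = Mul(-6936330, Pow(Mul(-1058607, Add(4974457, Rational(-1, 556541))), -1)) = Mul(-6936330, Pow(Mul(-1058607, Rational(2768489273236, 556541)), -1)) = Mul(-6936330, Pow(Rational(-2930742124072542252, 556541), -1)) = Mul(-6936330, Rational(-556541, 2930742124072542252)) = Rational(643392005755, 488457020678757042)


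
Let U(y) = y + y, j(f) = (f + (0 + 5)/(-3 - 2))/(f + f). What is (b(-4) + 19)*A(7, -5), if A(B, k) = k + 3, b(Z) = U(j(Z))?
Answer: -81/2 ≈ -40.500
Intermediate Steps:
j(f) = (-1 + f)/(2*f) (j(f) = (f + 5/(-5))/((2*f)) = (f + 5*(-1/5))*(1/(2*f)) = (f - 1)*(1/(2*f)) = (-1 + f)*(1/(2*f)) = (-1 + f)/(2*f))
U(y) = 2*y
b(Z) = (-1 + Z)/Z (b(Z) = 2*((-1 + Z)/(2*Z)) = (-1 + Z)/Z)
A(B, k) = 3 + k
(b(-4) + 19)*A(7, -5) = ((-1 - 4)/(-4) + 19)*(3 - 5) = (-1/4*(-5) + 19)*(-2) = (5/4 + 19)*(-2) = (81/4)*(-2) = -81/2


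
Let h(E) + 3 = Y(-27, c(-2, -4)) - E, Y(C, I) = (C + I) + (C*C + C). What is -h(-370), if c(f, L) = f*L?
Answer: -1050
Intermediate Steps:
c(f, L) = L*f
Y(C, I) = I + C² + 2*C (Y(C, I) = (C + I) + (C² + C) = (C + I) + (C + C²) = I + C² + 2*C)
h(E) = 680 - E (h(E) = -3 + ((-4*(-2) + (-27)² + 2*(-27)) - E) = -3 + ((8 + 729 - 54) - E) = -3 + (683 - E) = 680 - E)
-h(-370) = -(680 - 1*(-370)) = -(680 + 370) = -1*1050 = -1050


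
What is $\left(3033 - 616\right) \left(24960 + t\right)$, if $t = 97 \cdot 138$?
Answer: $92682282$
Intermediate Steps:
$t = 13386$
$\left(3033 - 616\right) \left(24960 + t\right) = \left(3033 - 616\right) \left(24960 + 13386\right) = 2417 \cdot 38346 = 92682282$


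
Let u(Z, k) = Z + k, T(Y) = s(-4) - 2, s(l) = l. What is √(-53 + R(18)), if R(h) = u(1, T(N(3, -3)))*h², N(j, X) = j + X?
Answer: I*√1673 ≈ 40.902*I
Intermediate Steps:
N(j, X) = X + j
T(Y) = -6 (T(Y) = -4 - 2 = -6)
R(h) = -5*h² (R(h) = (1 - 6)*h² = -5*h²)
√(-53 + R(18)) = √(-53 - 5*18²) = √(-53 - 5*324) = √(-53 - 1620) = √(-1673) = I*√1673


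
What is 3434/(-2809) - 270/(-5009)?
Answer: -16442476/14070281 ≈ -1.1686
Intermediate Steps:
3434/(-2809) - 270/(-5009) = 3434*(-1/2809) - 270*(-1/5009) = -3434/2809 + 270/5009 = -16442476/14070281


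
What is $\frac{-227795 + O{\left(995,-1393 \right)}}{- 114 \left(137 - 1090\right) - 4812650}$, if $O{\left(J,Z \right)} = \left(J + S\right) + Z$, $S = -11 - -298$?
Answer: $\frac{113953}{2352004} \approx 0.048449$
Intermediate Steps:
$S = 287$ ($S = -11 + 298 = 287$)
$O{\left(J,Z \right)} = 287 + J + Z$ ($O{\left(J,Z \right)} = \left(J + 287\right) + Z = \left(287 + J\right) + Z = 287 + J + Z$)
$\frac{-227795 + O{\left(995,-1393 \right)}}{- 114 \left(137 - 1090\right) - 4812650} = \frac{-227795 + \left(287 + 995 - 1393\right)}{- 114 \left(137 - 1090\right) - 4812650} = \frac{-227795 - 111}{\left(-114\right) \left(-953\right) - 4812650} = - \frac{227906}{108642 - 4812650} = - \frac{227906}{-4704008} = \left(-227906\right) \left(- \frac{1}{4704008}\right) = \frac{113953}{2352004}$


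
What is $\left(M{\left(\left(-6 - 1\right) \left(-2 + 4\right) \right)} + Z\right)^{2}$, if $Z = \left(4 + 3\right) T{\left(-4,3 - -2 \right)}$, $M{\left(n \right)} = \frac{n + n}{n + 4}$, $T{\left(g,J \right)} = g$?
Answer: $\frac{15876}{25} \approx 635.04$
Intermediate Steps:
$M{\left(n \right)} = \frac{2 n}{4 + n}$
$Z = -28$ ($Z = \left(4 + 3\right) \left(-4\right) = 7 \left(-4\right) = -28$)
$\left(M{\left(\left(-6 - 1\right) \left(-2 + 4\right) \right)} + Z\right)^{2} = \left(\frac{2 \left(-6 - 1\right) \left(-2 + 4\right)}{4 + \left(-6 - 1\right) \left(-2 + 4\right)} - 28\right)^{2} = \left(\frac{2 \left(\left(-7\right) 2\right)}{4 - 14} - 28\right)^{2} = \left(2 \left(-14\right) \frac{1}{4 - 14} - 28\right)^{2} = \left(2 \left(-14\right) \frac{1}{-10} - 28\right)^{2} = \left(2 \left(-14\right) \left(- \frac{1}{10}\right) - 28\right)^{2} = \left(\frac{14}{5} - 28\right)^{2} = \left(- \frac{126}{5}\right)^{2} = \frac{15876}{25}$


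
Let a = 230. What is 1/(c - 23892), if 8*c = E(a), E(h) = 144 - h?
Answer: -4/95611 ≈ -4.1836e-5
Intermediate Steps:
c = -43/4 (c = (144 - 1*230)/8 = (144 - 230)/8 = (⅛)*(-86) = -43/4 ≈ -10.750)
1/(c - 23892) = 1/(-43/4 - 23892) = 1/(-95611/4) = -4/95611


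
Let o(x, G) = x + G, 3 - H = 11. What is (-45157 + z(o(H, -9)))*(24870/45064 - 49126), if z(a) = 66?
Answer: 49910984273327/22532 ≈ 2.2151e+9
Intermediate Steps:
H = -8 (H = 3 - 1*11 = 3 - 11 = -8)
o(x, G) = G + x
(-45157 + z(o(H, -9)))*(24870/45064 - 49126) = (-45157 + 66)*(24870/45064 - 49126) = -45091*(24870*(1/45064) - 49126) = -45091*(12435/22532 - 49126) = -45091*(-1106894597/22532) = 49910984273327/22532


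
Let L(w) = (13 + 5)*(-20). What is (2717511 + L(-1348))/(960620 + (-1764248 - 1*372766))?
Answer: -2717151/1176394 ≈ -2.3097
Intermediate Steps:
L(w) = -360 (L(w) = 18*(-20) = -360)
(2717511 + L(-1348))/(960620 + (-1764248 - 1*372766)) = (2717511 - 360)/(960620 + (-1764248 - 1*372766)) = 2717151/(960620 + (-1764248 - 372766)) = 2717151/(960620 - 2137014) = 2717151/(-1176394) = 2717151*(-1/1176394) = -2717151/1176394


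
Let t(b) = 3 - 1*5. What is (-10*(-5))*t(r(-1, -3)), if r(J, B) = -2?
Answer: -100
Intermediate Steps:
t(b) = -2 (t(b) = 3 - 5 = -2)
(-10*(-5))*t(r(-1, -3)) = -10*(-5)*(-2) = 50*(-2) = -100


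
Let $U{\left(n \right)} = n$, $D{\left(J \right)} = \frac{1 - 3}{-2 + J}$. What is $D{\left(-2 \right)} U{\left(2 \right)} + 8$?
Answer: $9$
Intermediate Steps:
$D{\left(J \right)} = - \frac{2}{-2 + J}$
$D{\left(-2 \right)} U{\left(2 \right)} + 8 = - \frac{2}{-2 - 2} \cdot 2 + 8 = - \frac{2}{-4} \cdot 2 + 8 = \left(-2\right) \left(- \frac{1}{4}\right) 2 + 8 = \frac{1}{2} \cdot 2 + 8 = 1 + 8 = 9$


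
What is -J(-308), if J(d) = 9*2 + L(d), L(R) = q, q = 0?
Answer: -18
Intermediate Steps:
L(R) = 0
J(d) = 18 (J(d) = 9*2 + 0 = 18 + 0 = 18)
-J(-308) = -1*18 = -18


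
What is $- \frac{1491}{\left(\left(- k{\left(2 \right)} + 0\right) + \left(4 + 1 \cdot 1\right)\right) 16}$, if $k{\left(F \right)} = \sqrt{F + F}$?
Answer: $- \frac{497}{16} \approx -31.063$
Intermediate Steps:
$k{\left(F \right)} = \sqrt{2} \sqrt{F}$ ($k{\left(F \right)} = \sqrt{2 F} = \sqrt{2} \sqrt{F}$)
$- \frac{1491}{\left(\left(- k{\left(2 \right)} + 0\right) + \left(4 + 1 \cdot 1\right)\right) 16} = - \frac{1491}{\left(\left(- \sqrt{2} \sqrt{2} + 0\right) + \left(4 + 1 \cdot 1\right)\right) 16} = - \frac{1491}{\left(\left(\left(-1\right) 2 + 0\right) + \left(4 + 1\right)\right) 16} = - \frac{1491}{\left(\left(-2 + 0\right) + 5\right) 16} = - \frac{1491}{\left(-2 + 5\right) 16} = - \frac{1491}{3 \cdot 16} = - \frac{1491}{48} = \left(-1491\right) \frac{1}{48} = - \frac{497}{16}$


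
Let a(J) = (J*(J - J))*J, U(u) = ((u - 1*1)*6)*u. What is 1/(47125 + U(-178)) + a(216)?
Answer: 1/238297 ≈ 4.1964e-6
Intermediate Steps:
U(u) = u*(-6 + 6*u) (U(u) = ((u - 1)*6)*u = ((-1 + u)*6)*u = (-6 + 6*u)*u = u*(-6 + 6*u))
a(J) = 0 (a(J) = (J*0)*J = 0*J = 0)
1/(47125 + U(-178)) + a(216) = 1/(47125 + 6*(-178)*(-1 - 178)) + 0 = 1/(47125 + 6*(-178)*(-179)) + 0 = 1/(47125 + 191172) + 0 = 1/238297 + 0 = 1/238297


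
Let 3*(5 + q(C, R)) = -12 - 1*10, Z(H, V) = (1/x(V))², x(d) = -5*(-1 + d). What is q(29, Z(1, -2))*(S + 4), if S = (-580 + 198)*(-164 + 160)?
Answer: -56684/3 ≈ -18895.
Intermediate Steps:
x(d) = 5 - 5*d
Z(H, V) = (5 - 5*V)⁻² (Z(H, V) = (1/(5 - 5*V))² = (5 - 5*V)⁻²)
q(C, R) = -37/3 (q(C, R) = -5 + (-12 - 1*10)/3 = -5 + (-12 - 10)/3 = -5 + (⅓)*(-22) = -5 - 22/3 = -37/3)
S = 1528 (S = -382*(-4) = 1528)
q(29, Z(1, -2))*(S + 4) = -37*(1528 + 4)/3 = -37/3*1532 = -56684/3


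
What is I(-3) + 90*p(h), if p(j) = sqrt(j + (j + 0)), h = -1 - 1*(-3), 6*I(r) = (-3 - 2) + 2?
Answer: 359/2 ≈ 179.50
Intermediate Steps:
I(r) = -1/2 (I(r) = ((-3 - 2) + 2)/6 = (-5 + 2)/6 = (1/6)*(-3) = -1/2)
h = 2 (h = -1 + 3 = 2)
p(j) = sqrt(2)*sqrt(j) (p(j) = sqrt(j + j) = sqrt(2*j) = sqrt(2)*sqrt(j))
I(-3) + 90*p(h) = -1/2 + 90*(sqrt(2)*sqrt(2)) = -1/2 + 90*2 = -1/2 + 180 = 359/2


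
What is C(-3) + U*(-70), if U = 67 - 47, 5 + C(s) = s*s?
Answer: -1396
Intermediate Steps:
C(s) = -5 + s² (C(s) = -5 + s*s = -5 + s²)
U = 20
C(-3) + U*(-70) = (-5 + (-3)²) + 20*(-70) = (-5 + 9) - 1400 = 4 - 1400 = -1396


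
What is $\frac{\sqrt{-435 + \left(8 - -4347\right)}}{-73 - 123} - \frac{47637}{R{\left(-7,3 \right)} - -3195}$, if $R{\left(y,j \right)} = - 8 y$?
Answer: $- \frac{47637}{3251} - \frac{\sqrt{5}}{7} \approx -14.972$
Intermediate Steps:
$\frac{\sqrt{-435 + \left(8 - -4347\right)}}{-73 - 123} - \frac{47637}{R{\left(-7,3 \right)} - -3195} = \frac{\sqrt{-435 + \left(8 - -4347\right)}}{-73 - 123} - \frac{47637}{\left(-8\right) \left(-7\right) - -3195} = \frac{\sqrt{-435 + \left(8 + 4347\right)}}{-73 - 123} - \frac{47637}{56 + 3195} = \frac{\sqrt{-435 + 4355}}{-196} - \frac{47637}{3251} = \sqrt{3920} \left(- \frac{1}{196}\right) - \frac{47637}{3251} = 28 \sqrt{5} \left(- \frac{1}{196}\right) - \frac{47637}{3251} = - \frac{\sqrt{5}}{7} - \frac{47637}{3251} = - \frac{47637}{3251} - \frac{\sqrt{5}}{7}$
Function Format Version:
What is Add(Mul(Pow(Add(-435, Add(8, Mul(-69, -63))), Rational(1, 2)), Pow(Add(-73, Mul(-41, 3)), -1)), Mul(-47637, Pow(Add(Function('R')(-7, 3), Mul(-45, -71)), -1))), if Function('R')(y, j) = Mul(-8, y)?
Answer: Add(Rational(-47637, 3251), Mul(Rational(-1, 7), Pow(5, Rational(1, 2)))) ≈ -14.972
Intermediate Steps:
Add(Mul(Pow(Add(-435, Add(8, Mul(-69, -63))), Rational(1, 2)), Pow(Add(-73, Mul(-41, 3)), -1)), Mul(-47637, Pow(Add(Function('R')(-7, 3), Mul(-45, -71)), -1))) = Add(Mul(Pow(Add(-435, Add(8, Mul(-69, -63))), Rational(1, 2)), Pow(Add(-73, Mul(-41, 3)), -1)), Mul(-47637, Pow(Add(Mul(-8, -7), Mul(-45, -71)), -1))) = Add(Mul(Pow(Add(-435, Add(8, 4347)), Rational(1, 2)), Pow(Add(-73, -123), -1)), Mul(-47637, Pow(Add(56, 3195), -1))) = Add(Mul(Pow(Add(-435, 4355), Rational(1, 2)), Pow(-196, -1)), Mul(-47637, Pow(3251, -1))) = Add(Mul(Pow(3920, Rational(1, 2)), Rational(-1, 196)), Mul(-47637, Rational(1, 3251))) = Add(Mul(Mul(28, Pow(5, Rational(1, 2))), Rational(-1, 196)), Rational(-47637, 3251)) = Add(Mul(Rational(-1, 7), Pow(5, Rational(1, 2))), Rational(-47637, 3251)) = Add(Rational(-47637, 3251), Mul(Rational(-1, 7), Pow(5, Rational(1, 2))))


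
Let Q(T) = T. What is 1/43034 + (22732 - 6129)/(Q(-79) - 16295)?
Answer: -178619282/176159679 ≈ -1.0140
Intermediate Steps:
1/43034 + (22732 - 6129)/(Q(-79) - 16295) = 1/43034 + (22732 - 6129)/(-79 - 16295) = 1/43034 + 16603/(-16374) = 1/43034 + 16603*(-1/16374) = 1/43034 - 16603/16374 = -178619282/176159679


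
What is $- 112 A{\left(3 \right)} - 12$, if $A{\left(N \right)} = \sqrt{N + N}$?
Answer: $-12 - 112 \sqrt{6} \approx -286.34$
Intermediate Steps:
$A{\left(N \right)} = \sqrt{2} \sqrt{N}$ ($A{\left(N \right)} = \sqrt{2 N} = \sqrt{2} \sqrt{N}$)
$- 112 A{\left(3 \right)} - 12 = - 112 \sqrt{2} \sqrt{3} - 12 = - 112 \sqrt{6} + \left(-45 + 33\right) = - 112 \sqrt{6} - 12 = -12 - 112 \sqrt{6}$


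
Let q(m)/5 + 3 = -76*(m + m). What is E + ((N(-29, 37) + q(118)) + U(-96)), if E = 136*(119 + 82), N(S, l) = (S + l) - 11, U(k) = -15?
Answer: -62377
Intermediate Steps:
N(S, l) = -11 + S + l
E = 27336 (E = 136*201 = 27336)
q(m) = -15 - 760*m (q(m) = -15 + 5*(-76*(m + m)) = -15 + 5*(-152*m) = -15 - 760*m)
E + ((N(-29, 37) + q(118)) + U(-96)) = 27336 + (((-11 - 29 + 37) + (-15 - 760*118)) - 15) = 27336 + ((-3 + (-15 - 89680)) - 15) = 27336 + ((-3 - 89695) - 15) = 27336 + (-89698 - 15) = 27336 - 89713 = -62377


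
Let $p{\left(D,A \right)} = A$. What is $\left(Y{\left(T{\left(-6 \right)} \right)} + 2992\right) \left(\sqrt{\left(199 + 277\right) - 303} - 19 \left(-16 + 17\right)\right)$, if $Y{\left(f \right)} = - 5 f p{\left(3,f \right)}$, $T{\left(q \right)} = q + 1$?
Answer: $-54473 + 2867 \sqrt{173} \approx -16764.0$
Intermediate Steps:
$T{\left(q \right)} = 1 + q$
$Y{\left(f \right)} = - 5 f^{2}$ ($Y{\left(f \right)} = - 5 f f = - 5 f^{2}$)
$\left(Y{\left(T{\left(-6 \right)} \right)} + 2992\right) \left(\sqrt{\left(199 + 277\right) - 303} - 19 \left(-16 + 17\right)\right) = \left(- 5 \left(1 - 6\right)^{2} + 2992\right) \left(\sqrt{\left(199 + 277\right) - 303} - 19 \left(-16 + 17\right)\right) = \left(- 5 \left(-5\right)^{2} + 2992\right) \left(\sqrt{476 - 303} - 19\right) = \left(\left(-5\right) 25 + 2992\right) \left(\sqrt{173} - 19\right) = \left(-125 + 2992\right) \left(-19 + \sqrt{173}\right) = 2867 \left(-19 + \sqrt{173}\right) = -54473 + 2867 \sqrt{173}$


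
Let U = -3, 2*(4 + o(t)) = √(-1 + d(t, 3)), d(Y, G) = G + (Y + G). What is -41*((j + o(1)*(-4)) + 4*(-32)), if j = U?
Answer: 4715 + 82*√6 ≈ 4915.9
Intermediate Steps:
d(Y, G) = Y + 2*G (d(Y, G) = G + (G + Y) = Y + 2*G)
o(t) = -4 + √(5 + t)/2 (o(t) = -4 + √(-1 + (t + 2*3))/2 = -4 + √(-1 + (t + 6))/2 = -4 + √(-1 + (6 + t))/2 = -4 + √(5 + t)/2)
j = -3
-41*((j + o(1)*(-4)) + 4*(-32)) = -41*((-3 + (-4 + √(5 + 1)/2)*(-4)) + 4*(-32)) = -41*((-3 + (-4 + √6/2)*(-4)) - 128) = -41*((-3 + (16 - 2*√6)) - 128) = -41*((13 - 2*√6) - 128) = -41*(-115 - 2*√6) = 4715 + 82*√6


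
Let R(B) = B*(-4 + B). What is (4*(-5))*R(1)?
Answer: 60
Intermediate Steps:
(4*(-5))*R(1) = (4*(-5))*(1*(-4 + 1)) = -20*(-3) = 60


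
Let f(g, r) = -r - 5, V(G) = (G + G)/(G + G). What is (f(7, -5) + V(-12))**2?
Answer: 1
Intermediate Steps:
V(G) = 1 (V(G) = (2*G)/((2*G)) = (2*G)*(1/(2*G)) = 1)
f(g, r) = -5 - r
(f(7, -5) + V(-12))**2 = ((-5 - 1*(-5)) + 1)**2 = ((-5 + 5) + 1)**2 = (0 + 1)**2 = 1**2 = 1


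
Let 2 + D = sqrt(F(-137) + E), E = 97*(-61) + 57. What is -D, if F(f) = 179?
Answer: 2 - I*sqrt(5681) ≈ 2.0 - 75.372*I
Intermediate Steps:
E = -5860 (E = -5917 + 57 = -5860)
D = -2 + I*sqrt(5681) (D = -2 + sqrt(179 - 5860) = -2 + sqrt(-5681) = -2 + I*sqrt(5681) ≈ -2.0 + 75.372*I)
-D = -(-2 + I*sqrt(5681)) = 2 - I*sqrt(5681)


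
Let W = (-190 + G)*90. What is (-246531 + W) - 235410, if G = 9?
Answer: -498231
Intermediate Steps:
W = -16290 (W = (-190 + 9)*90 = -181*90 = -16290)
(-246531 + W) - 235410 = (-246531 - 16290) - 235410 = -262821 - 235410 = -498231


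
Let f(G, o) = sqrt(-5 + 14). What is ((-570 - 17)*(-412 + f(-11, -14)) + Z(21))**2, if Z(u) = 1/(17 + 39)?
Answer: 180758586733201/3136 ≈ 5.7640e+10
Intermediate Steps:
f(G, o) = 3 (f(G, o) = sqrt(9) = 3)
Z(u) = 1/56
((-570 - 17)*(-412 + f(-11, -14)) + Z(21))**2 = ((-570 - 17)*(-412 + 3) + 1/56)**2 = (-587*(-409) + 1/56)**2 = (240083 + 1/56)**2 = (13444649/56)**2 = 180758586733201/3136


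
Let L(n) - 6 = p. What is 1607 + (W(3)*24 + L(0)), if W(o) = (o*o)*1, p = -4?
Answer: 1825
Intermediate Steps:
W(o) = o**2 (W(o) = o**2*1 = o**2)
L(n) = 2 (L(n) = 6 - 4 = 2)
1607 + (W(3)*24 + L(0)) = 1607 + (3**2*24 + 2) = 1607 + (9*24 + 2) = 1607 + (216 + 2) = 1607 + 218 = 1825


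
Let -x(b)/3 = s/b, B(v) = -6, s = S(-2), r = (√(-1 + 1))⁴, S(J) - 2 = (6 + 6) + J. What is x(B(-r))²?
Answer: 36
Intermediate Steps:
S(J) = 14 + J (S(J) = 2 + ((6 + 6) + J) = 2 + (12 + J) = 14 + J)
r = 0 (r = (√0)⁴ = 0⁴ = 0)
s = 12 (s = 14 - 2 = 12)
x(b) = -36/b
x(B(-r))² = (-36/(-6))² = (-36*(-⅙))² = 6² = 36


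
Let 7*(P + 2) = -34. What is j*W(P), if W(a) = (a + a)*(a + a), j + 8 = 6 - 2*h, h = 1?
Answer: -36864/49 ≈ -752.33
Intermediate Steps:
P = -48/7 (P = -2 + (⅐)*(-34) = -2 - 34/7 = -48/7 ≈ -6.8571)
j = -4 (j = -8 + (6 - 2*1) = -8 + (6 - 2) = -8 + 4 = -4)
W(a) = 4*a² (W(a) = (2*a)*(2*a) = 4*a²)
j*W(P) = -16*(-48/7)² = -16*2304/49 = -4*9216/49 = -36864/49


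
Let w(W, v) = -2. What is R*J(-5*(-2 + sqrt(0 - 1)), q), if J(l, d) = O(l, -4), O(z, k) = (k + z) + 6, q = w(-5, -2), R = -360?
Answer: -4320 + 1800*I ≈ -4320.0 + 1800.0*I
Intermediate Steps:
q = -2
O(z, k) = 6 + k + z
J(l, d) = 2 + l (J(l, d) = 6 - 4 + l = 2 + l)
R*J(-5*(-2 + sqrt(0 - 1)), q) = -360*(2 - 5*(-2 + sqrt(0 - 1))) = -360*(2 - 5*(-2 + sqrt(-1))) = -360*(2 - 5*(-2 + I)) = -360*(2 + (10 - 5*I)) = -360*(12 - 5*I) = -4320 + 1800*I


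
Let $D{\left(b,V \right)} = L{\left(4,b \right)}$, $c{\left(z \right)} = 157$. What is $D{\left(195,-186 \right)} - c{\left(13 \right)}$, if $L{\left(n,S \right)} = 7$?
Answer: $-150$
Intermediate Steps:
$D{\left(b,V \right)} = 7$
$D{\left(195,-186 \right)} - c{\left(13 \right)} = 7 - 157 = -150$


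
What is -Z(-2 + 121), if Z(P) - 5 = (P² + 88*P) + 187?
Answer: -24825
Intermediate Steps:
Z(P) = 192 + P² + 88*P (Z(P) = 5 + ((P² + 88*P) + 187) = 5 + (187 + P² + 88*P) = 192 + P² + 88*P)
-Z(-2 + 121) = -(192 + (-2 + 121)² + 88*(-2 + 121)) = -(192 + 119² + 88*119) = -(192 + 14161 + 10472) = -1*24825 = -24825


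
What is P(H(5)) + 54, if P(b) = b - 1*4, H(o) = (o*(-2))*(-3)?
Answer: 80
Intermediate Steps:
H(o) = 6*o (H(o) = -2*o*(-3) = 6*o)
P(b) = -4 + b (P(b) = b - 4 = -4 + b)
P(H(5)) + 54 = (-4 + 6*5) + 54 = (-4 + 30) + 54 = 26 + 54 = 80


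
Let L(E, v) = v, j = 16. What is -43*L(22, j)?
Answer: -688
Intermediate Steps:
-43*L(22, j) = -43*16 = -688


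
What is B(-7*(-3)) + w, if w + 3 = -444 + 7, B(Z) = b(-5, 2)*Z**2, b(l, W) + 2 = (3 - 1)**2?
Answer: 442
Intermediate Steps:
b(l, W) = 2 (b(l, W) = -2 + (3 - 1)**2 = -2 + 2**2 = -2 + 4 = 2)
B(Z) = 2*Z**2
w = -440 (w = -3 + (-444 + 7) = -3 - 437 = -440)
B(-7*(-3)) + w = 2*(-7*(-3))**2 - 440 = 2*21**2 - 440 = 2*441 - 440 = 882 - 440 = 442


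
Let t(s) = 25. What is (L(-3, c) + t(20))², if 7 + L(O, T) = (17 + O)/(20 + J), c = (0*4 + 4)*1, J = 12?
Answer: 87025/256 ≈ 339.94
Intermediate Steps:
c = 4 (c = (0 + 4)*1 = 4*1 = 4)
L(O, T) = -207/32 + O/32 (L(O, T) = -7 + (17 + O)/(20 + 12) = -7 + (17 + O)/32 = -7 + (17 + O)*(1/32) = -7 + (17/32 + O/32) = -207/32 + O/32)
(L(-3, c) + t(20))² = ((-207/32 + (1/32)*(-3)) + 25)² = ((-207/32 - 3/32) + 25)² = (-105/16 + 25)² = (295/16)² = 87025/256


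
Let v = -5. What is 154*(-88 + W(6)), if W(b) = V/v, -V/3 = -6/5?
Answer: -341572/25 ≈ -13663.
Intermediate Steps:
V = 18/5 (V = -(-18)/5 = -3*(-6/5) = 18/5 ≈ 3.6000)
W(b) = -18/25 (W(b) = (18/5)/(-5) = (18/5)*(-⅕) = -18/25)
154*(-88 + W(6)) = 154*(-88 - 18/25) = 154*(-2218/25) = -341572/25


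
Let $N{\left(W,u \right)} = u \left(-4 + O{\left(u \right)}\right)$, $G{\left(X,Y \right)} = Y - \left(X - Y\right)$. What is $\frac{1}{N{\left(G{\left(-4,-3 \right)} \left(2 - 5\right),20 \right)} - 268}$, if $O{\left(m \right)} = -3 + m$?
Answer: $- \frac{1}{8} \approx -0.125$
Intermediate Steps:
$G{\left(X,Y \right)} = - X + 2 Y$
$N{\left(W,u \right)} = u \left(-7 + u\right)$ ($N{\left(W,u \right)} = u \left(-4 + \left(-3 + u\right)\right) = u \left(-7 + u\right)$)
$\frac{1}{N{\left(G{\left(-4,-3 \right)} \left(2 - 5\right),20 \right)} - 268} = \frac{1}{20 \left(-7 + 20\right) - 268} = \frac{1}{20 \cdot 13 - 268} = \frac{1}{260 - 268} = \frac{1}{-8} = - \frac{1}{8}$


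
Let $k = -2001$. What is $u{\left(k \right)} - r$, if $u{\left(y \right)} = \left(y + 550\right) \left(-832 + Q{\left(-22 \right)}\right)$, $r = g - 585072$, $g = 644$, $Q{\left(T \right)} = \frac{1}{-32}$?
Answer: $\frac{57334571}{32} \approx 1.7917 \cdot 10^{6}$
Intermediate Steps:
$Q{\left(T \right)} = - \frac{1}{32}$
$r = -584428$ ($r = 644 - 585072 = -584428$)
$u{\left(y \right)} = - \frac{7321875}{16} - \frac{26625 y}{32}$ ($u{\left(y \right)} = \left(y + 550\right) \left(-832 - \frac{1}{32}\right) = \left(550 + y\right) \left(- \frac{26625}{32}\right) = - \frac{7321875}{16} - \frac{26625 y}{32}$)
$u{\left(k \right)} - r = \left(- \frac{7321875}{16} - - \frac{53276625}{32}\right) - -584428 = \left(- \frac{7321875}{16} + \frac{53276625}{32}\right) + 584428 = \frac{38632875}{32} + 584428 = \frac{57334571}{32}$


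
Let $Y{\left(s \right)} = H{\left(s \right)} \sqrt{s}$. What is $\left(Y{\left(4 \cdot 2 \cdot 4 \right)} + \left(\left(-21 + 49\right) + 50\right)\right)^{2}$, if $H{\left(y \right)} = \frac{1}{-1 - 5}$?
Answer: $\frac{54764}{9} - 104 \sqrt{2} \approx 5937.8$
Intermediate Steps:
$H{\left(y \right)} = - \frac{1}{6}$ ($H{\left(y \right)} = \frac{1}{-6} = - \frac{1}{6}$)
$Y{\left(s \right)} = - \frac{\sqrt{s}}{6}$
$\left(Y{\left(4 \cdot 2 \cdot 4 \right)} + \left(\left(-21 + 49\right) + 50\right)\right)^{2} = \left(- \frac{\sqrt{4 \cdot 2 \cdot 4}}{6} + \left(\left(-21 + 49\right) + 50\right)\right)^{2} = \left(- \frac{\sqrt{8 \cdot 4}}{6} + \left(28 + 50\right)\right)^{2} = \left(- \frac{\sqrt{32}}{6} + 78\right)^{2} = \left(- \frac{4 \sqrt{2}}{6} + 78\right)^{2} = \left(- \frac{2 \sqrt{2}}{3} + 78\right)^{2} = \left(78 - \frac{2 \sqrt{2}}{3}\right)^{2}$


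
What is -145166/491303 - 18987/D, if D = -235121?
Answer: -24803205025/115515652663 ≈ -0.21472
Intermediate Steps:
-145166/491303 - 18987/D = -145166/491303 - 18987/(-235121) = -145166*1/491303 - 18987*(-1/235121) = -145166/491303 + 18987/235121 = -24803205025/115515652663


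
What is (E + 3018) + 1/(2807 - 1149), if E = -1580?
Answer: 2384205/1658 ≈ 1438.0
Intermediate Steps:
(E + 3018) + 1/(2807 - 1149) = (-1580 + 3018) + 1/(2807 - 1149) = 1438 + 1/1658 = 2384205/1658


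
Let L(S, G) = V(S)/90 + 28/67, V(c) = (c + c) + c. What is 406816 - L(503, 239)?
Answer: 817665619/2010 ≈ 4.0680e+5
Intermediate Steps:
V(c) = 3*c (V(c) = 2*c + c = 3*c)
L(S, G) = 28/67 + S/30 (L(S, G) = (3*S)/90 + 28/67 = (3*S)*(1/90) + 28*(1/67) = S/30 + 28/67 = 28/67 + S/30)
406816 - L(503, 239) = 406816 - (28/67 + (1/30)*503) = 406816 - (28/67 + 503/30) = 406816 - 1*34541/2010 = 406816 - 34541/2010 = 817665619/2010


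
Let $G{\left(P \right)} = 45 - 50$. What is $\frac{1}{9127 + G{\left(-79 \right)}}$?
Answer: $\frac{1}{9122} \approx 0.00010963$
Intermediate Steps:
$G{\left(P \right)} = -5$
$\frac{1}{9127 + G{\left(-79 \right)}} = \frac{1}{9127 - 5} = \frac{1}{9122}$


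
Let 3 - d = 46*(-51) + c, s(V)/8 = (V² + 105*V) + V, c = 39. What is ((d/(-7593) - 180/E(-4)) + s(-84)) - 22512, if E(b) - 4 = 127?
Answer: -12366455506/331561 ≈ -37298.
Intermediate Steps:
s(V) = 8*V² + 848*V (s(V) = 8*((V² + 105*V) + V) = 8*(V² + 106*V) = 8*V² + 848*V)
d = 2310 (d = 3 - (46*(-51) + 39) = 3 - (-2346 + 39) = 3 - 1*(-2307) = 3 + 2307 = 2310)
E(b) = 131 (E(b) = 4 + 127 = 131)
((d/(-7593) - 180/E(-4)) + s(-84)) - 22512 = ((2310/(-7593) - 180/131) + 8*(-84)*(106 - 84)) - 22512 = ((2310*(-1/7593) - 180*1/131) + 8*(-84)*22) - 22512 = ((-770/2531 - 180/131) - 14784) - 22512 = (-556450/331561 - 14784) - 22512 = -4902354274/331561 - 22512 = -12366455506/331561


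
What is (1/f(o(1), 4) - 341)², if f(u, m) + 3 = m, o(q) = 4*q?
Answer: 115600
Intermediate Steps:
f(u, m) = -3 + m
(1/f(o(1), 4) - 341)² = (1/(-3 + 4) - 341)² = (1/1 - 341)² = (1 - 341)² = (-340)² = 115600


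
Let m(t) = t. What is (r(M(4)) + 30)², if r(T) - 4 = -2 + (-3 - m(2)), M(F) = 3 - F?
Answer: 729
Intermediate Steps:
r(T) = -3 (r(T) = 4 + (-2 + (-3 - 1*2)) = 4 + (-2 + (-3 - 2)) = 4 + (-2 - 5) = 4 - 7 = -3)
(r(M(4)) + 30)² = (-3 + 30)² = 27² = 729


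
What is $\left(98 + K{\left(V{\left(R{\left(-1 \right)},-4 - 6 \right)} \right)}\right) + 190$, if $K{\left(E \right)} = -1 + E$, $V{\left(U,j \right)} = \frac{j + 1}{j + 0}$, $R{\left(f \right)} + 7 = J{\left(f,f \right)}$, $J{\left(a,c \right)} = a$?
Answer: $\frac{2879}{10} \approx 287.9$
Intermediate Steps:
$R{\left(f \right)} = -7 + f$
$V{\left(U,j \right)} = \frac{1 + j}{j}$
$\left(98 + K{\left(V{\left(R{\left(-1 \right)},-4 - 6 \right)} \right)}\right) + 190 = \left(98 - \left(1 - \frac{1 - 10}{-4 - 6}\right)\right) + 190 = \left(98 - \left(1 - \frac{1 - 10}{-10}\right)\right) + 190 = \left(98 - \frac{1}{10}\right) + 190 = \frac{979}{10} + 190 = \frac{2879}{10}$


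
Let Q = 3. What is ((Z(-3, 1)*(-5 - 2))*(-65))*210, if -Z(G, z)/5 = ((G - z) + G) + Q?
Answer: 1911000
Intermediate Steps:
Z(G, z) = -15 - 10*G + 5*z (Z(G, z) = -5*(((G - z) + G) + 3) = -5*((-z + 2*G) + 3) = -5*(3 - z + 2*G) = -15 - 10*G + 5*z)
((Z(-3, 1)*(-5 - 2))*(-65))*210 = (((-15 - 10*(-3) + 5*1)*(-5 - 2))*(-65))*210 = (((-15 + 30 + 5)*(-7))*(-65))*210 = ((20*(-7))*(-65))*210 = -140*(-65)*210 = 9100*210 = 1911000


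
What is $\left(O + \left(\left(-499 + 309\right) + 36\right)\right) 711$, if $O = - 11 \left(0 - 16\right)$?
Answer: $15642$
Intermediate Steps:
$O = 176$ ($O = \left(-11\right) \left(-16\right) = 176$)
$\left(O + \left(\left(-499 + 309\right) + 36\right)\right) 711 = \left(176 + \left(\left(-499 + 309\right) + 36\right)\right) 711 = \left(176 + \left(-190 + 36\right)\right) 711 = \left(176 - 154\right) 711 = 22 \cdot 711 = 15642$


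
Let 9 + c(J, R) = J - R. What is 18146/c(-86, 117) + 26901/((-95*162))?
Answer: -3957916/45315 ≈ -87.342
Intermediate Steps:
c(J, R) = -9 + J - R (c(J, R) = -9 + (J - R) = -9 + J - R)
18146/c(-86, 117) + 26901/((-95*162)) = 18146/(-9 - 86 - 1*117) + 26901/((-95*162)) = 18146/(-9 - 86 - 117) + 26901/(-15390) = 18146/(-212) + 26901*(-1/15390) = 18146*(-1/212) - 2989/1710 = -9073/106 - 2989/1710 = -3957916/45315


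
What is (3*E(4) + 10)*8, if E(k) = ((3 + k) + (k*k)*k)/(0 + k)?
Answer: 506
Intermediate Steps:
E(k) = (3 + k + k³)/k (E(k) = ((3 + k) + k²*k)/k = ((3 + k) + k³)/k = (3 + k + k³)/k)
(3*E(4) + 10)*8 = (3*((3 + 4 + 4³)/4) + 10)*8 = (3*((3 + 4 + 64)/4) + 10)*8 = (3*((¼)*71) + 10)*8 = (3*(71/4) + 10)*8 = (213/4 + 10)*8 = (253/4)*8 = 506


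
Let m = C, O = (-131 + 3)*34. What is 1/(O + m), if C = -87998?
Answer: -1/92350 ≈ -1.0828e-5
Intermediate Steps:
O = -4352 (O = -128*34 = -4352)
m = -87998
1/(O + m) = 1/(-4352 - 87998) = 1/(-92350) = -1/92350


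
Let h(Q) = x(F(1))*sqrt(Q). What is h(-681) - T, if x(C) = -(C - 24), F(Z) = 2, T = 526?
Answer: -526 + 22*I*sqrt(681) ≈ -526.0 + 574.11*I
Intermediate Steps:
x(C) = 24 - C (x(C) = -(-24 + C) = 24 - C)
h(Q) = 22*sqrt(Q) (h(Q) = (24 - 1*2)*sqrt(Q) = (24 - 2)*sqrt(Q) = 22*sqrt(Q))
h(-681) - T = 22*sqrt(-681) - 1*526 = 22*(I*sqrt(681)) - 526 = 22*I*sqrt(681) - 526 = -526 + 22*I*sqrt(681)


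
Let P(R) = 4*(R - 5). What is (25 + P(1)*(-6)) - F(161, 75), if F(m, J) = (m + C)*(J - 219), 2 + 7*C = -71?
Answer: 152623/7 ≈ 21803.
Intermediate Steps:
P(R) = -20 + 4*R (P(R) = 4*(-5 + R) = -20 + 4*R)
C = -73/7 (C = -2/7 + (⅐)*(-71) = -2/7 - 71/7 = -73/7 ≈ -10.429)
F(m, J) = (-219 + J)*(-73/7 + m) (F(m, J) = (m - 73/7)*(J - 219) = (-73/7 + m)*(-219 + J) = (-219 + J)*(-73/7 + m))
(25 + P(1)*(-6)) - F(161, 75) = (25 + (-20 + 4*1)*(-6)) - (15987/7 - 219*161 - 73/7*75 + 75*161) = (25 + (-20 + 4)*(-6)) - (15987/7 - 35259 - 5475/7 + 12075) = (25 - 16*(-6)) - 1*(-151776/7) = (25 + 96) + 151776/7 = 121 + 151776/7 = 152623/7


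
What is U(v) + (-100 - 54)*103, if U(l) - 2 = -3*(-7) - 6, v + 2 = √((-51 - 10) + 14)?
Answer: -15845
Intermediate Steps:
v = -2 + I*√47 (v = -2 + √((-51 - 10) + 14) = -2 + √(-61 + 14) = -2 + √(-47) = -2 + I*√47 ≈ -2.0 + 6.8557*I)
U(l) = 17 (U(l) = 2 + (-3*(-7) - 6) = 2 + (21 - 6) = 2 + 15 = 17)
U(v) + (-100 - 54)*103 = 17 + (-100 - 54)*103 = 17 - 154*103 = 17 - 15862 = -15845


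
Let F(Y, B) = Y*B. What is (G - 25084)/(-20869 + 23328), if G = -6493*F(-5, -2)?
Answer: -90014/2459 ≈ -36.606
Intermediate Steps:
F(Y, B) = B*Y
G = -64930 (G = -(-12986)*(-5) = -6493*10 = -64930)
(G - 25084)/(-20869 + 23328) = (-64930 - 25084)/(-20869 + 23328) = -90014/2459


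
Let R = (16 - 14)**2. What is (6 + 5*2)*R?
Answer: 64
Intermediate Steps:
R = 4 (R = 2**2 = 4)
(6 + 5*2)*R = (6 + 5*2)*4 = (6 + 10)*4 = 16*4 = 64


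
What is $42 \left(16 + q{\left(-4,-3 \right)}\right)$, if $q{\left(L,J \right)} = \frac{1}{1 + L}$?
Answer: $658$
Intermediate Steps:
$42 \left(16 + q{\left(-4,-3 \right)}\right) = 42 \left(16 + \frac{1}{1 - 4}\right) = 42 \left(16 + \frac{1}{-3}\right) = 42 \left(16 - \frac{1}{3}\right) = 42 \cdot \frac{47}{3} = 658$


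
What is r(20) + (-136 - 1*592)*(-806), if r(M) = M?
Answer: 586788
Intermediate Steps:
r(20) + (-136 - 1*592)*(-806) = 20 + (-136 - 1*592)*(-806) = 20 + (-136 - 592)*(-806) = 20 - 728*(-806) = 20 + 586768 = 586788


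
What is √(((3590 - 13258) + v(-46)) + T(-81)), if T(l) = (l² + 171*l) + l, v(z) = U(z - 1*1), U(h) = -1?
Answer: 4*I*√1065 ≈ 130.54*I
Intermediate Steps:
v(z) = -1
T(l) = l² + 172*l
√(((3590 - 13258) + v(-46)) + T(-81)) = √(((3590 - 13258) - 1) - 81*(172 - 81)) = √((-9668 - 1) - 81*91) = √(-9669 - 7371) = √(-17040) = 4*I*√1065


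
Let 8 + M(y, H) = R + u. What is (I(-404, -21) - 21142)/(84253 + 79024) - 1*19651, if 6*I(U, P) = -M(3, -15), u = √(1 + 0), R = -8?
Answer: -6417154933/326554 ≈ -19651.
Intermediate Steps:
u = 1 (u = √1 = 1)
M(y, H) = -15 (M(y, H) = -8 + (-8 + 1) = -8 - 7 = -15)
I(U, P) = 5/2 (I(U, P) = (-1*(-15))/6 = (⅙)*15 = 5/2)
(I(-404, -21) - 21142)/(84253 + 79024) - 1*19651 = (5/2 - 21142)/(84253 + 79024) - 1*19651 = -42279/2/163277 - 19651 = -42279/2*1/163277 - 19651 = -42279/326554 - 19651 = -6417154933/326554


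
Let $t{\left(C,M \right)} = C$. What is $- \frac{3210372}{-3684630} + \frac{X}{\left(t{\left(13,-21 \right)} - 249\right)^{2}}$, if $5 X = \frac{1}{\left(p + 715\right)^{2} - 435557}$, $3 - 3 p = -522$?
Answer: $\frac{10625271323776357}{12194908713779440} \approx 0.87129$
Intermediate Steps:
$p = 175$ ($p = 1 - -174 = 1 + 174 = 175$)
$X = \frac{1}{1782715}$ ($X = \frac{1}{5 \left(\left(175 + 715\right)^{2} - 435557\right)} = \frac{1}{5 \left(890^{2} - 435557\right)} = \frac{1}{5 \left(792100 - 435557\right)} = \frac{1}{5 \cdot 356543} = \frac{1}{5} \cdot \frac{1}{356543} = \frac{1}{1782715} \approx 5.6094 \cdot 10^{-7}$)
$- \frac{3210372}{-3684630} + \frac{X}{\left(t{\left(13,-21 \right)} - 249\right)^{2}} = - \frac{3210372}{-3684630} + \frac{1}{1782715 \left(13 - 249\right)^{2}} = \left(-3210372\right) \left(- \frac{1}{3684630}\right) + \frac{1}{1782715 \left(-236\right)^{2}} = \frac{535062}{614105} + \frac{1}{1782715 \cdot 55696} = \frac{535062}{614105} + \frac{1}{1782715} \cdot \frac{1}{55696} = \frac{535062}{614105} + \frac{1}{99290094640} = \frac{10625271323776357}{12194908713779440}$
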